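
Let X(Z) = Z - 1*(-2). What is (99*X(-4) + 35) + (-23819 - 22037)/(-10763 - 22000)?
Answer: -5294513/32763 ≈ -161.60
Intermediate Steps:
X(Z) = 2 + Z (X(Z) = Z + 2 = 2 + Z)
(99*X(-4) + 35) + (-23819 - 22037)/(-10763 - 22000) = (99*(2 - 4) + 35) + (-23819 - 22037)/(-10763 - 22000) = (99*(-2) + 35) - 45856/(-32763) = (-198 + 35) - 45856*(-1/32763) = -163 + 45856/32763 = -5294513/32763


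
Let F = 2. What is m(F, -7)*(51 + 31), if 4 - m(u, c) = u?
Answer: 164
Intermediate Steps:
m(u, c) = 4 - u
m(F, -7)*(51 + 31) = (4 - 1*2)*(51 + 31) = (4 - 2)*82 = 2*82 = 164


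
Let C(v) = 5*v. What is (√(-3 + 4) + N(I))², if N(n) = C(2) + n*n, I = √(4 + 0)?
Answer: 225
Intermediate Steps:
I = 2 (I = √4 = 2)
N(n) = 10 + n² (N(n) = 5*2 + n*n = 10 + n²)
(√(-3 + 4) + N(I))² = (√(-3 + 4) + (10 + 2²))² = (√1 + (10 + 4))² = (1 + 14)² = 15² = 225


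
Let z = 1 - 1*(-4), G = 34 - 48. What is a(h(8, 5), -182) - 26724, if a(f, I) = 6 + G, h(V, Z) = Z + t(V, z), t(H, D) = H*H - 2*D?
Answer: -26732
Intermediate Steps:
G = -14
z = 5 (z = 1 + 4 = 5)
t(H, D) = H**2 - 2*D
h(V, Z) = -10 + Z + V**2 (h(V, Z) = Z + (V**2 - 2*5) = Z + (V**2 - 10) = Z + (-10 + V**2) = -10 + Z + V**2)
a(f, I) = -8 (a(f, I) = 6 - 14 = -8)
a(h(8, 5), -182) - 26724 = -8 - 26724 = -26732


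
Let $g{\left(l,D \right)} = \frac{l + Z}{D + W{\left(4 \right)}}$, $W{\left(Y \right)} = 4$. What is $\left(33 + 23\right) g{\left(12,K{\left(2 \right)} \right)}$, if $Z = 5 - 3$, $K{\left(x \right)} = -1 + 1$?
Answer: $196$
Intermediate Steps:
$K{\left(x \right)} = 0$
$Z = 2$ ($Z = 5 - 3 = 2$)
$g{\left(l,D \right)} = \frac{2 + l}{4 + D}$ ($g{\left(l,D \right)} = \frac{l + 2}{D + 4} = \frac{2 + l}{4 + D}$)
$\left(33 + 23\right) g{\left(12,K{\left(2 \right)} \right)} = \left(33 + 23\right) \frac{2 + 12}{4 + 0} = 56 \cdot \frac{1}{4} \cdot 14 = 56 \cdot \frac{7}{2} = 196$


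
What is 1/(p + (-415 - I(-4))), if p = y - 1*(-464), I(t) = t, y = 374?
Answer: 1/427 ≈ 0.0023419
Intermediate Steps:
p = 838 (p = 374 - 1*(-464) = 374 + 464 = 838)
1/(p + (-415 - I(-4))) = 1/(838 + (-415 - 1*(-4))) = 1/(838 + (-415 + 4)) = 1/(838 - 411) = 1/427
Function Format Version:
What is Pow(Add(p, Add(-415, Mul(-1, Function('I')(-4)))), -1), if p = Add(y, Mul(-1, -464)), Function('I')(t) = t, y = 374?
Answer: Rational(1, 427) ≈ 0.0023419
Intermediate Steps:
p = 838 (p = Add(374, Mul(-1, -464)) = Add(374, 464) = 838)
Pow(Add(p, Add(-415, Mul(-1, Function('I')(-4)))), -1) = Pow(Add(838, Add(-415, Mul(-1, -4))), -1) = Pow(Add(838, Add(-415, 4)), -1) = Pow(Add(838, -411), -1) = Pow(427, -1) = Rational(1, 427)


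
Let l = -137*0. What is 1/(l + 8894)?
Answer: 1/8894 ≈ 0.00011244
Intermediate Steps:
l = 0
1/(l + 8894) = 1/(0 + 8894) = 1/8894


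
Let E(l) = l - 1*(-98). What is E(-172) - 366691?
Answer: -366765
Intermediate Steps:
E(l) = 98 + l (E(l) = l + 98 = 98 + l)
E(-172) - 366691 = (98 - 172) - 366691 = -74 - 366691 = -366765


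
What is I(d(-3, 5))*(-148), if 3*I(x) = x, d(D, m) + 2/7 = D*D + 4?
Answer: -13172/21 ≈ -627.24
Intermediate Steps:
d(D, m) = 26/7 + D² (d(D, m) = -2/7 + (D*D + 4) = -2/7 + (D² + 4) = -2/7 + (4 + D²) = 26/7 + D²)
I(x) = x/3
I(d(-3, 5))*(-148) = ((26/7 + (-3)²)/3)*(-148) = ((26/7 + 9)/3)*(-148) = ((⅓)*(89/7))*(-148) = (89/21)*(-148) = -13172/21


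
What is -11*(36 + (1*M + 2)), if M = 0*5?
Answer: -418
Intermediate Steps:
M = 0
-11*(36 + (1*M + 2)) = -11*(36 + (1*0 + 2)) = -11*(36 + (0 + 2)) = -11*(36 + 2) = -11*38 = -418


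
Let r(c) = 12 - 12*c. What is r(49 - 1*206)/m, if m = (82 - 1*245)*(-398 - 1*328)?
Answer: 316/19723 ≈ 0.016022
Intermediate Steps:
m = 118338 (m = (82 - 245)*(-398 - 328) = -163*(-726) = 118338)
r(49 - 1*206)/m = (12 - 12*(49 - 1*206))/118338 = (12 - 12*(49 - 206))*(1/118338) = (12 - 12*(-157))*(1/118338) = (12 + 1884)*(1/118338) = 1896*(1/118338) = 316/19723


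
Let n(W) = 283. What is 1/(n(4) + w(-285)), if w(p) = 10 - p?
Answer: 1/578 ≈ 0.0017301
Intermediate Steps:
1/(n(4) + w(-285)) = 1/(283 + (10 - 1*(-285))) = 1/(283 + (10 + 285)) = 1/(283 + 295) = 1/578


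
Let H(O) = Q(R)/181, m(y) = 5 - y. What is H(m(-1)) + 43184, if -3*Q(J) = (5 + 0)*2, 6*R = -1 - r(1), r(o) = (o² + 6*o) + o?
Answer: 23448902/543 ≈ 43184.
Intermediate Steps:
r(o) = o² + 7*o
R = -3/2 (R = (-1 - (7 + 1))/6 = (-1 - 8)/6 = (⅙)*(-9) = -3/2 ≈ -1.5000)
Q(J) = -10/3 (Q(J) = -(5 + 0)*2/3 = -5*2/3 = -⅓*10 = -10/3)
H(O) = -10/543 (H(O) = -10/3/181 = -10/3*1/181 = -10/543)
H(m(-1)) + 43184 = -10/543 + 43184 = 23448902/543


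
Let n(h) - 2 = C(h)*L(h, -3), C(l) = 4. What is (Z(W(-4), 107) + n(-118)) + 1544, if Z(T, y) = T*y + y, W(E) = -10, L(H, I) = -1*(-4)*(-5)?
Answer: 503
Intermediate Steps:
L(H, I) = -20 (L(H, I) = 4*(-5) = -20)
Z(T, y) = y + T*y
n(h) = -78 (n(h) = 2 + 4*(-20) = 2 - 80 = -78)
(Z(W(-4), 107) + n(-118)) + 1544 = (107*(1 - 10) - 78) + 1544 = (107*(-9) - 78) + 1544 = (-963 - 78) + 1544 = -1041 + 1544 = 503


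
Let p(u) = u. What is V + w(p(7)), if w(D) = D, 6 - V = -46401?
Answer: 46414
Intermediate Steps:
V = 46407 (V = 6 - 1*(-46401) = 6 + 46401 = 46407)
V + w(p(7)) = 46407 + 7 = 46414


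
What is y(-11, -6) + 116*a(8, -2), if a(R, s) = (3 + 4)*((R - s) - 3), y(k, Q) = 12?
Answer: 5696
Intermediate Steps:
a(R, s) = -21 - 7*s + 7*R (a(R, s) = 7*(-3 + R - s) = -21 - 7*s + 7*R)
y(-11, -6) + 116*a(8, -2) = 12 + 116*(-21 - 7*(-2) + 7*8) = 12 + 116*(-21 + 14 + 56) = 12 + 116*49 = 12 + 5684 = 5696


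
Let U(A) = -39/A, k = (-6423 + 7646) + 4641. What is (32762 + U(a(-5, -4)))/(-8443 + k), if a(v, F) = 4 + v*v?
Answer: -950059/74791 ≈ -12.703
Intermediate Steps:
a(v, F) = 4 + v²
k = 5864 (k = 1223 + 4641 = 5864)
(32762 + U(a(-5, -4)))/(-8443 + k) = (32762 - 39/(4 + (-5)²))/(-8443 + 5864) = (32762 - 39/(4 + 25))/(-2579) = (32762 - 39/29)*(-1/2579) = (950059/29)*(-1/2579) = -950059/74791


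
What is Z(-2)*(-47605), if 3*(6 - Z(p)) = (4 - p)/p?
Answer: -333235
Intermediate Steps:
Z(p) = 6 - (4 - p)/(3*p)
Z(-2)*(-47605) = ((⅓)*(-4 + 19*(-2))/(-2))*(-47605) = ((⅓)*(-½)*(-4 - 38))*(-47605) = ((⅓)*(-½)*(-42))*(-47605) = 7*(-47605) = -333235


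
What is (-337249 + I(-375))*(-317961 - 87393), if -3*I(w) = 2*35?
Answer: 136714689406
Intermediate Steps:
I(w) = -70/3 (I(w) = -2*35/3 = -1/3*70 = -70/3)
(-337249 + I(-375))*(-317961 - 87393) = (-337249 - 70/3)*(-317961 - 87393) = -1011817/3*(-405354) = 136714689406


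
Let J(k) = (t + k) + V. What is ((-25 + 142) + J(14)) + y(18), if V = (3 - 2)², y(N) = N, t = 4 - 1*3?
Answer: 151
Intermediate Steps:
t = 1 (t = 4 - 3 = 1)
V = 1 (V = 1² = 1)
J(k) = 2 + k (J(k) = (1 + k) + 1 = 2 + k)
((-25 + 142) + J(14)) + y(18) = ((-25 + 142) + (2 + 14)) + 18 = (117 + 16) + 18 = 133 + 18 = 151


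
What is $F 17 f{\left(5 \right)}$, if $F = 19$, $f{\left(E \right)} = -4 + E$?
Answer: $323$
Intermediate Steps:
$F 17 f{\left(5 \right)} = 19 \cdot 17 \left(-4 + 5\right) = 323 \cdot 1 = 323$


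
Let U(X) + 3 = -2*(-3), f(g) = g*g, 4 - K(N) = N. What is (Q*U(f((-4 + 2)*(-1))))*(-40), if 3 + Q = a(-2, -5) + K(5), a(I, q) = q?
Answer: 1080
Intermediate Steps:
K(N) = 4 - N
f(g) = g**2
U(X) = 3 (U(X) = -3 - 2*(-3) = -3 + 6 = 3)
Q = -9 (Q = -3 + (-5 + (4 - 1*5)) = -3 + (-5 + (4 - 5)) = -3 + (-5 - 1) = -3 - 6 = -9)
(Q*U(f((-4 + 2)*(-1))))*(-40) = -9*3*(-40) = -27*(-40) = 1080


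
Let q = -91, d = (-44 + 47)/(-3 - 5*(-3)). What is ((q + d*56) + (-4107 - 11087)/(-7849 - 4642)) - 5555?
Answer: -70334118/12491 ≈ -5630.8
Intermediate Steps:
d = ¼ (d = 3/(-3 + 15) = 3/12 = 3*(1/12) = ¼ ≈ 0.25000)
((q + d*56) + (-4107 - 11087)/(-7849 - 4642)) - 5555 = ((-91 + (¼)*56) + (-4107 - 11087)/(-7849 - 4642)) - 5555 = ((-91 + 14) - 15194/(-12491)) - 5555 = (-77 - 15194*(-1/12491)) - 5555 = (-77 + 15194/12491) - 5555 = -946613/12491 - 5555 = -70334118/12491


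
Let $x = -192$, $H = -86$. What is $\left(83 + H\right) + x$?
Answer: $-195$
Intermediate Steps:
$\left(83 + H\right) + x = \left(83 - 86\right) - 192 = -3 - 192 = -195$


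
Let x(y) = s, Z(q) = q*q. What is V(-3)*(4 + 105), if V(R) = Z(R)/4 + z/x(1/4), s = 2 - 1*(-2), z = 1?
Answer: 545/2 ≈ 272.50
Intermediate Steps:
Z(q) = q²
s = 4 (s = 2 + 2 = 4)
x(y) = 4
V(R) = ¼ + R²/4 (V(R) = R²/4 + 1/4 = R²*(¼) + 1*(¼) = R²/4 + ¼ = ¼ + R²/4)
V(-3)*(4 + 105) = (¼ + (¼)*(-3)²)*(4 + 105) = (¼ + (¼)*9)*109 = (¼ + 9/4)*109 = (5/2)*109 = 545/2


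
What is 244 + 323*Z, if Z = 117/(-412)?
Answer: 62737/412 ≈ 152.27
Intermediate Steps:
Z = -117/412 (Z = 117*(-1/412) = -117/412 ≈ -0.28398)
244 + 323*Z = 244 + 323*(-117/412) = 244 - 37791/412 = 62737/412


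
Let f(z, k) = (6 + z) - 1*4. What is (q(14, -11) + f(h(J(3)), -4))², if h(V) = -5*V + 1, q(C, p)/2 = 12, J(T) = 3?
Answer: 144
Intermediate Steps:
q(C, p) = 24 (q(C, p) = 2*12 = 24)
h(V) = 1 - 5*V
f(z, k) = 2 + z (f(z, k) = (6 + z) - 4 = 2 + z)
(q(14, -11) + f(h(J(3)), -4))² = (24 + (2 + (1 - 5*3)))² = (24 + (2 + (1 - 15)))² = (24 + (2 - 14))² = (24 - 12)² = 12² = 144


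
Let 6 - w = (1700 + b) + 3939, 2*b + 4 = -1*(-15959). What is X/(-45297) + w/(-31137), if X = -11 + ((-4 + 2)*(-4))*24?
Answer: 407252681/940275126 ≈ 0.43312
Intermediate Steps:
b = 15955/2 (b = -2 + (-1*(-15959))/2 = -2 + (½)*15959 = -2 + 15959/2 = 15955/2 ≈ 7977.5)
w = -27221/2 (w = 6 - ((1700 + 15955/2) + 3939) = 6 - (19355/2 + 3939) = 6 - 1*27233/2 = 6 - 27233/2 = -27221/2 ≈ -13611.)
X = 181 (X = -11 - 2*(-4)*24 = -11 + 8*24 = -11 + 192 = 181)
X/(-45297) + w/(-31137) = 181/(-45297) - 27221/2/(-31137) = 181*(-1/45297) - 27221/2*(-1/31137) = -181/45297 + 27221/62274 = 407252681/940275126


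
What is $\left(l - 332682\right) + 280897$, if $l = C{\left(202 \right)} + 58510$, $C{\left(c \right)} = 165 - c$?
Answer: $6688$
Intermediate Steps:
$l = 58473$ ($l = \left(165 - 202\right) + 58510 = -37 + 58510 = 58473$)
$\left(l - 332682\right) + 280897 = \left(58473 - 332682\right) + 280897 = -274209 + 280897 = 6688$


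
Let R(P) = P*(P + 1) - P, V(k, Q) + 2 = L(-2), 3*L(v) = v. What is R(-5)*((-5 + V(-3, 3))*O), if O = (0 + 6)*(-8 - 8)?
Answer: 18400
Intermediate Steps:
L(v) = v/3
V(k, Q) = -8/3 (V(k, Q) = -2 + (1/3)*(-2) = -2 - 2/3 = -8/3)
R(P) = -P + P*(1 + P) (R(P) = P*(1 + P) - P = -P + P*(1 + P))
O = -96 (O = 6*(-16) = -96)
R(-5)*((-5 + V(-3, 3))*O) = (-5)**2*((-5 - 8/3)*(-96)) = 25*(-23/3*(-96)) = 25*736 = 18400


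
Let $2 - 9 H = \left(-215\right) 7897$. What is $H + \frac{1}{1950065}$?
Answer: $\frac{3310931510714}{17550585} \approx 1.8865 \cdot 10^{5}$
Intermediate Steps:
$H = \frac{1697857}{9}$ ($H = \frac{2}{9} - \frac{\left(-215\right) 7897}{9} = \frac{2}{9} - - \frac{1697855}{9} = \frac{2}{9} + \frac{1697855}{9} = \frac{1697857}{9} \approx 1.8865 \cdot 10^{5}$)
$H + \frac{1}{1950065} = \frac{1697857}{9} + \frac{1}{1950065} = \frac{3310931510714}{17550585}$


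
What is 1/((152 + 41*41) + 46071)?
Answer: 1/47904 ≈ 2.0875e-5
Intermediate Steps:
1/((152 + 41*41) + 46071) = 1/((152 + 1681) + 46071) = 1/(1833 + 46071) = 1/47904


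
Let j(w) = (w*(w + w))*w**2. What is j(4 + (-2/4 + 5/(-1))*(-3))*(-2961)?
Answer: -8367078321/8 ≈ -1.0459e+9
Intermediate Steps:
j(w) = 2*w**4 (j(w) = (w*(2*w))*w**2 = (2*w**2)*w**2 = 2*w**4)
j(4 + (-2/4 + 5/(-1))*(-3))*(-2961) = (2*(4 + (-2/4 + 5/(-1))*(-3))**4)*(-2961) = (2*(4 + (-2*1/4 + 5*(-1))*(-3))**4)*(-2961) = (2*(4 + (-1/2 - 5)*(-3))**4)*(-2961) = (2*(4 - 11/2*(-3))**4)*(-2961) = (2*(4 + 33/2)**4)*(-2961) = (2*(41/2)**4)*(-2961) = (2*(2825761/16))*(-2961) = (2825761/8)*(-2961) = -8367078321/8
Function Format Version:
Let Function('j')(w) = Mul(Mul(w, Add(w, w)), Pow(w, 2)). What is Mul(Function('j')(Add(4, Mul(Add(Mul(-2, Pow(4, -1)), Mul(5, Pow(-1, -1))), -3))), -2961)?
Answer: Rational(-8367078321, 8) ≈ -1.0459e+9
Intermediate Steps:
Function('j')(w) = Mul(2, Pow(w, 4)) (Function('j')(w) = Mul(Mul(w, Mul(2, w)), Pow(w, 2)) = Mul(Mul(2, Pow(w, 2)), Pow(w, 2)) = Mul(2, Pow(w, 4)))
Mul(Function('j')(Add(4, Mul(Add(Mul(-2, Pow(4, -1)), Mul(5, Pow(-1, -1))), -3))), -2961) = Mul(Mul(2, Pow(Add(4, Mul(Add(Mul(-2, Pow(4, -1)), Mul(5, Pow(-1, -1))), -3)), 4)), -2961) = Mul(Mul(2, Pow(Add(4, Mul(Add(Mul(-2, Rational(1, 4)), Mul(5, -1)), -3)), 4)), -2961) = Mul(Mul(2, Pow(Add(4, Mul(Add(Rational(-1, 2), -5), -3)), 4)), -2961) = Mul(Mul(2, Pow(Add(4, Mul(Rational(-11, 2), -3)), 4)), -2961) = Mul(Mul(2, Pow(Add(4, Rational(33, 2)), 4)), -2961) = Mul(Mul(2, Pow(Rational(41, 2), 4)), -2961) = Mul(Mul(2, Rational(2825761, 16)), -2961) = Mul(Rational(2825761, 8), -2961) = Rational(-8367078321, 8)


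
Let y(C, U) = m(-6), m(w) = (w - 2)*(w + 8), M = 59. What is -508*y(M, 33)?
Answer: 8128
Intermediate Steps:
m(w) = (-2 + w)*(8 + w)
y(C, U) = -16 (y(C, U) = -16 + (-6)² + 6*(-6) = -16 + 36 - 36 = -16)
-508*y(M, 33) = -508*(-16) = 8128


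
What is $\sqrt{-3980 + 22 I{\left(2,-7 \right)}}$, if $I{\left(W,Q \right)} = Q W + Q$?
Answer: $i \sqrt{4442} \approx 66.648 i$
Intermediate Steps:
$I{\left(W,Q \right)} = Q + Q W$
$\sqrt{-3980 + 22 I{\left(2,-7 \right)}} = \sqrt{-3980 + 22 \left(- 7 \left(1 + 2\right)\right)} = \sqrt{-3980 + 22 \left(\left(-7\right) 3\right)} = \sqrt{-3980 + 22 \left(-21\right)} = \sqrt{-3980 - 462} = \sqrt{-4442} = i \sqrt{4442}$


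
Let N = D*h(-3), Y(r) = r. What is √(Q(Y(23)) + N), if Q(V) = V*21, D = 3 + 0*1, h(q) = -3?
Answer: √474 ≈ 21.772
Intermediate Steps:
D = 3 (D = 3 + 0 = 3)
Q(V) = 21*V
N = -9 (N = 3*(-3) = -9)
√(Q(Y(23)) + N) = √(21*23 - 9) = √(483 - 9) = √474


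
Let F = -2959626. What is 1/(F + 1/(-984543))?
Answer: -984543/2913879060919 ≈ -3.3788e-7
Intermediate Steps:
1/(F + 1/(-984543)) = 1/(-2959626 + 1/(-984543)) = 1/(-2959626 - 1/984543) = 1/(-2913879060919/984543) = -984543/2913879060919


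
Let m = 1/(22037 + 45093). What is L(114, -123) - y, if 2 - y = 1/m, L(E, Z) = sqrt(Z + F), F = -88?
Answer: 67128 + I*sqrt(211) ≈ 67128.0 + 14.526*I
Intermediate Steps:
m = 1/67130 ≈ 1.4896e-5
L(E, Z) = sqrt(-88 + Z) (L(E, Z) = sqrt(Z - 88) = sqrt(-88 + Z))
y = -67128 (y = 2 - 1/1/67130 = 2 - 1*67130 = 2 - 67130 = -67128)
L(114, -123) - y = sqrt(-88 - 123) - 1*(-67128) = sqrt(-211) + 67128 = I*sqrt(211) + 67128 = 67128 + I*sqrt(211)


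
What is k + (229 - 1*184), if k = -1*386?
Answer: -341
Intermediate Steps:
k = -386
k + (229 - 1*184) = -386 + (229 - 1*184) = -386 + (229 - 184) = -386 + 45 = -341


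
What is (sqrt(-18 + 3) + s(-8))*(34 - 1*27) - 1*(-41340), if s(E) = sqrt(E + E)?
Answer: 41340 + 28*I + 7*I*sqrt(15) ≈ 41340.0 + 55.111*I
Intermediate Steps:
s(E) = sqrt(2)*sqrt(E) (s(E) = sqrt(2*E) = sqrt(2)*sqrt(E))
(sqrt(-18 + 3) + s(-8))*(34 - 1*27) - 1*(-41340) = (sqrt(-18 + 3) + sqrt(2)*sqrt(-8))*(34 - 1*27) - 1*(-41340) = (sqrt(-15) + sqrt(2)*(2*I*sqrt(2)))*(34 - 27) + 41340 = (I*sqrt(15) + 4*I)*7 + 41340 = (4*I + I*sqrt(15))*7 + 41340 = (28*I + 7*I*sqrt(15)) + 41340 = 41340 + 28*I + 7*I*sqrt(15)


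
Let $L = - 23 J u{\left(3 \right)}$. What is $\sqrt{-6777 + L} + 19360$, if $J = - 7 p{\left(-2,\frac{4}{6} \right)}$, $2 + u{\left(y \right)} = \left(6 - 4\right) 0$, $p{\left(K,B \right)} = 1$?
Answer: $19360 + i \sqrt{7099} \approx 19360.0 + 84.256 i$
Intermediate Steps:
$u{\left(y \right)} = -2$ ($u{\left(y \right)} = -2 + \left(6 - 4\right) 0 = -2 + 2 \cdot 0 = -2 + 0 = -2$)
$J = -7$ ($J = \left(-7\right) 1 = -7$)
$L = -322$ ($L = \left(-23\right) \left(-7\right) \left(-2\right) = 161 \left(-2\right) = -322$)
$\sqrt{-6777 + L} + 19360 = \sqrt{-6777 - 322} + 19360 = \sqrt{-7099} + 19360 = i \sqrt{7099} + 19360 = 19360 + i \sqrt{7099}$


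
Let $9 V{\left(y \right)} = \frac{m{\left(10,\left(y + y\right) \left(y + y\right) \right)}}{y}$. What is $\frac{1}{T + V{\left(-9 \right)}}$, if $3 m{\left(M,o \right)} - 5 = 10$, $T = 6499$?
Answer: $\frac{81}{526414} \approx 0.00015387$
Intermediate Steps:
$m{\left(M,o \right)} = 5$ ($m{\left(M,o \right)} = \frac{5}{3} + \frac{1}{3} \cdot 10 = \frac{5}{3} + \frac{10}{3} = 5$)
$V{\left(y \right)} = \frac{5}{9 y}$ ($V{\left(y \right)} = \frac{5 \frac{1}{y}}{9} = \frac{5}{9 y}$)
$\frac{1}{T + V{\left(-9 \right)}} = \frac{1}{6499 + \frac{5}{9 \left(-9\right)}} = \frac{1}{6499 + \frac{5}{9} \left(- \frac{1}{9}\right)} = \frac{1}{6499 - \frac{5}{81}} = \frac{1}{\frac{526414}{81}} = \frac{81}{526414}$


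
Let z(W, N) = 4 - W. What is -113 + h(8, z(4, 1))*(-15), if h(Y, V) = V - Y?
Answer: 7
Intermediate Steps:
-113 + h(8, z(4, 1))*(-15) = -113 + ((4 - 1*4) - 1*8)*(-15) = -113 + ((4 - 4) - 8)*(-15) = -113 + (0 - 8)*(-15) = -113 - 8*(-15) = -113 + 120 = 7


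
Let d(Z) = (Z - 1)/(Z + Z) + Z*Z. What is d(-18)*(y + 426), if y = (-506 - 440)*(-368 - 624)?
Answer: 5484339007/18 ≈ 3.0469e+8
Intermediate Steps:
d(Z) = Z² + (-1 + Z)/(2*Z) (d(Z) = (-1 + Z)/((2*Z)) + Z² = (-1 + Z)*(1/(2*Z)) + Z² = (-1 + Z)/(2*Z) + Z² = Z² + (-1 + Z)/(2*Z))
y = 938432 (y = -946*(-992) = 938432)
d(-18)*(y + 426) = ((½)*(-1 - 18 + 2*(-18)³)/(-18))*(938432 + 426) = ((½)*(-1/18)*(-1 - 18 + 2*(-5832)))*938858 = ((½)*(-1/18)*(-1 - 18 - 11664))*938858 = ((½)*(-1/18)*(-11683))*938858 = (11683/36)*938858 = 5484339007/18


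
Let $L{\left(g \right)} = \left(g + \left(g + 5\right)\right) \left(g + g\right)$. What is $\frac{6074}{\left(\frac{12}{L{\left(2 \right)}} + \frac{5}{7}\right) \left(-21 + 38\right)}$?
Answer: $\frac{63777}{187} \approx 341.05$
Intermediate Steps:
$L{\left(g \right)} = 2 g \left(5 + 2 g\right)$ ($L{\left(g \right)} = \left(g + \left(5 + g\right)\right) 2 g = \left(5 + 2 g\right) 2 g = 2 g \left(5 + 2 g\right)$)
$\frac{6074}{\left(\frac{12}{L{\left(2 \right)}} + \frac{5}{7}\right) \left(-21 + 38\right)} = \frac{6074}{\left(\frac{12}{2 \cdot 2 \left(5 + 2 \cdot 2\right)} + \frac{5}{7}\right) \left(-21 + 38\right)} = \frac{6074}{\left(\frac{12}{2 \cdot 2 \left(5 + 4\right)} + 5 \cdot \frac{1}{7}\right) 17} = \frac{6074}{\left(\frac{12}{2 \cdot 2 \cdot 9} + \frac{5}{7}\right) 17} = \frac{6074}{\left(\frac{12}{36} + \frac{5}{7}\right) 17} = \frac{6074}{\left(12 \cdot \frac{1}{36} + \frac{5}{7}\right) 17} = \frac{6074}{\left(\frac{1}{3} + \frac{5}{7}\right) 17} = \frac{6074}{\frac{22}{21} \cdot 17} = \frac{6074}{\frac{374}{21}} = 6074 \cdot \frac{21}{374} = \frac{63777}{187}$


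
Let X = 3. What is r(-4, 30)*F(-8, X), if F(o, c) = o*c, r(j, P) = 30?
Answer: -720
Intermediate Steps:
F(o, c) = c*o
r(-4, 30)*F(-8, X) = 30*(3*(-8)) = 30*(-24) = -720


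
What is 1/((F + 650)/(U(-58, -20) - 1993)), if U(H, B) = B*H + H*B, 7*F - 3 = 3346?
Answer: 763/2633 ≈ 0.28978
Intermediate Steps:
F = 3349/7 (F = 3/7 + (⅐)*3346 = 3/7 + 478 = 3349/7 ≈ 478.43)
U(H, B) = 2*B*H (U(H, B) = B*H + B*H = 2*B*H)
1/((F + 650)/(U(-58, -20) - 1993)) = 1/((3349/7 + 650)/(2*(-20)*(-58) - 1993)) = 1/(7899/(7*(2320 - 1993))) = 1/((7899/7)/327) = 1/((7899/7)*(1/327)) = 1/(2633/763) = 763/2633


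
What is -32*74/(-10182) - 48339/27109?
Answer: -213996793/138011919 ≈ -1.5506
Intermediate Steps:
-32*74/(-10182) - 48339/27109 = -2368*(-1/10182) - 48339*1/27109 = 1184/5091 - 48339/27109 = -213996793/138011919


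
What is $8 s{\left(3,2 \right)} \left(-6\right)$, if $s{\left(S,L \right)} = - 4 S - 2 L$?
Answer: $768$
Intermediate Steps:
$8 s{\left(3,2 \right)} \left(-6\right) = 8 \left(\left(-4\right) 3 - 4\right) \left(-6\right) = 8 \left(-12 - 4\right) \left(-6\right) = 8 \left(-16\right) \left(-6\right) = \left(-128\right) \left(-6\right) = 768$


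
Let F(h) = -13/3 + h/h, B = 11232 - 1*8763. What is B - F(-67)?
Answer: 7417/3 ≈ 2472.3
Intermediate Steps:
B = 2469 (B = 11232 - 8763 = 2469)
F(h) = -10/3 (F(h) = -13*⅓ + 1 = -13/3 + 1 = -10/3)
B - F(-67) = 2469 - 1*(-10/3) = 2469 + 10/3 = 7417/3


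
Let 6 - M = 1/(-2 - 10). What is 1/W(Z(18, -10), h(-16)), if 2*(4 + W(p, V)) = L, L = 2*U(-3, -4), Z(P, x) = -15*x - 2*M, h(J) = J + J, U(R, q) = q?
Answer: -1/8 ≈ -0.12500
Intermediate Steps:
h(J) = 2*J
M = 73/12 (M = 6 - 1/(-2 - 10) = 6 - 1/(-12) = 6 - 1*(-1/12) = 6 + 1/12 = 73/12 ≈ 6.0833)
Z(P, x) = -73/6 - 15*x (Z(P, x) = -15*x - 2*73/12 = -15*x - 73/6 = -73/6 - 15*x)
L = -8 (L = 2*(-4) = -8)
W(p, V) = -8 (W(p, V) = -4 + (1/2)*(-8) = -4 - 4 = -8)
1/W(Z(18, -10), h(-16)) = 1/(-8) = -1/8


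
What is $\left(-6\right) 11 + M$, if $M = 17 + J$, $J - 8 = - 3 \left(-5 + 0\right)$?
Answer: $-26$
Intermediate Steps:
$J = 23$ ($J = 8 - 3 \left(-5 + 0\right) = 8 - -15 = 8 + 15 = 23$)
$M = 40$ ($M = 17 + 23 = 40$)
$\left(-6\right) 11 + M = \left(-6\right) 11 + 40 = -66 + 40 = -26$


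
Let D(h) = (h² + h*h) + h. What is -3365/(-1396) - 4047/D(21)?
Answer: -870339/420196 ≈ -2.0713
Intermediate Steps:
D(h) = h + 2*h² (D(h) = (h² + h²) + h = 2*h² + h = h + 2*h²)
-3365/(-1396) - 4047/D(21) = -3365/(-1396) - 4047*1/(21*(1 + 2*21)) = -3365*(-1/1396) - 4047*1/(21*(1 + 42)) = 3365/1396 - 4047/(21*43) = 3365/1396 - 4047/903 = 3365/1396 - 4047*1/903 = 3365/1396 - 1349/301 = -870339/420196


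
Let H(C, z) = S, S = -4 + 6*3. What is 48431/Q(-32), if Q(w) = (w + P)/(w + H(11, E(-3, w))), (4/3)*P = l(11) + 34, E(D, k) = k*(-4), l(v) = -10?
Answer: 435879/7 ≈ 62268.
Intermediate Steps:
E(D, k) = -4*k
S = 14 (S = -4 + 18 = 14)
H(C, z) = 14
P = 18 (P = 3*(-10 + 34)/4 = (¾)*24 = 18)
Q(w) = (18 + w)/(14 + w) (Q(w) = (w + 18)/(w + 14) = (18 + w)/(14 + w))
48431/Q(-32) = 48431/(((18 - 32)/(14 - 32))) = 48431/((-14/(-18))) = 48431/((-1/18*(-14))) = 48431/(7/9) = 48431*(9/7) = 435879/7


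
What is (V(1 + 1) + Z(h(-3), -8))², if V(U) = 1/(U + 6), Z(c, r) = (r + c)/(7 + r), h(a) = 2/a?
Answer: 44521/576 ≈ 77.293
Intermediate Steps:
Z(c, r) = (c + r)/(7 + r)
V(U) = 1/(6 + U)
(V(1 + 1) + Z(h(-3), -8))² = (1/(6 + (1 + 1)) + (2/(-3) - 8)/(7 - 8))² = (1/(6 + 2) + (2*(-⅓) - 8)/(-1))² = (1/8 - (-⅔ - 8))² = (⅛ - 1*(-26/3))² = (⅛ + 26/3)² = (211/24)² = 44521/576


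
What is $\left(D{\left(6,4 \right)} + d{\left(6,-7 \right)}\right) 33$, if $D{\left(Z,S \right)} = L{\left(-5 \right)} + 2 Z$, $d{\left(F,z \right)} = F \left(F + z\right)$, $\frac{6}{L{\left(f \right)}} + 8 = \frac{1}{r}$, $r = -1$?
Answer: $176$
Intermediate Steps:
$L{\left(f \right)} = - \frac{2}{3}$ ($L{\left(f \right)} = \frac{6}{-8 + \frac{1}{-1}} = \frac{6}{-8 - 1} = \frac{6}{-9} = 6 \left(- \frac{1}{9}\right) = - \frac{2}{3}$)
$D{\left(Z,S \right)} = - \frac{2}{3} + 2 Z$
$\left(D{\left(6,4 \right)} + d{\left(6,-7 \right)}\right) 33 = \left(\left(- \frac{2}{3} + 2 \cdot 6\right) + 6 \left(6 - 7\right)\right) 33 = \left(\left(- \frac{2}{3} + 12\right) + 6 \left(-1\right)\right) 33 = \left(\frac{34}{3} - 6\right) 33 = \frac{16}{3} \cdot 33 = 176$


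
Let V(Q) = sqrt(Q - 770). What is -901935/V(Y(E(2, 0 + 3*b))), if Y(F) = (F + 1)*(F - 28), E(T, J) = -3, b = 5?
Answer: 300645*I*sqrt(177)/118 ≈ 33897.0*I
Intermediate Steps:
Y(F) = (1 + F)*(-28 + F)
V(Q) = sqrt(-770 + Q)
-901935/V(Y(E(2, 0 + 3*b))) = -901935/sqrt(-770 + (-28 + (-3)**2 - 27*(-3))) = -901935/sqrt(-770 + (-28 + 9 + 81)) = -901935/sqrt(-770 + 62) = -901935*(-I*sqrt(177)/354) = -(-300645)*I*sqrt(177)/118 = 300645*I*sqrt(177)/118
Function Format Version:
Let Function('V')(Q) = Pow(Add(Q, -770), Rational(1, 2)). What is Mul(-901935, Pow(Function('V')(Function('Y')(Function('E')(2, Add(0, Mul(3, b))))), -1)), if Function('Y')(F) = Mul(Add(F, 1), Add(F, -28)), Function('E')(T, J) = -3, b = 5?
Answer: Mul(Rational(300645, 118), I, Pow(177, Rational(1, 2))) ≈ Mul(33897., I)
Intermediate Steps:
Function('Y')(F) = Mul(Add(1, F), Add(-28, F))
Function('V')(Q) = Pow(Add(-770, Q), Rational(1, 2))
Mul(-901935, Pow(Function('V')(Function('Y')(Function('E')(2, Add(0, Mul(3, b))))), -1)) = Mul(-901935, Pow(Pow(Add(-770, Add(-28, Pow(-3, 2), Mul(-27, -3))), Rational(1, 2)), -1)) = Mul(-901935, Pow(Pow(Add(-770, Add(-28, 9, 81)), Rational(1, 2)), -1)) = Mul(-901935, Pow(Pow(Add(-770, 62), Rational(1, 2)), -1)) = Mul(-901935, Pow(Pow(-708, Rational(1, 2)), -1)) = Mul(-901935, Pow(Mul(2, I, Pow(177, Rational(1, 2))), -1)) = Mul(-901935, Mul(Rational(-1, 354), I, Pow(177, Rational(1, 2)))) = Mul(Rational(300645, 118), I, Pow(177, Rational(1, 2)))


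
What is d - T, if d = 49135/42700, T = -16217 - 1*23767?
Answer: 341473187/8540 ≈ 39985.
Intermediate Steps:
T = -39984 (T = -16217 - 23767 = -39984)
d = 9827/8540 (d = 49135*(1/42700) = 9827/8540 ≈ 1.1507)
d - T = 9827/8540 - 1*(-39984) = 9827/8540 + 39984 = 341473187/8540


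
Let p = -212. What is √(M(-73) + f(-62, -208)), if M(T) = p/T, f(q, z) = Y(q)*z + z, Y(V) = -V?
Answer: 2*I*√17453935/73 ≈ 114.46*I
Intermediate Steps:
f(q, z) = z - q*z (f(q, z) = (-q)*z + z = -q*z + z = z - q*z)
M(T) = -212/T
√(M(-73) + f(-62, -208)) = √(-212/(-73) - 208*(1 - 1*(-62))) = √(-212*(-1/73) - 208*(1 + 62)) = √(212/73 - 208*63) = √(212/73 - 13104) = √(-956380/73) = 2*I*√17453935/73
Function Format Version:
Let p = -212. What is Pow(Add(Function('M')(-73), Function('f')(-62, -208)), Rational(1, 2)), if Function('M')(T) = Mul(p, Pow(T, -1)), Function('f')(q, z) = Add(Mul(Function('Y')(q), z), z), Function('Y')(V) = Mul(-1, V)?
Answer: Mul(Rational(2, 73), I, Pow(17453935, Rational(1, 2))) ≈ Mul(114.46, I)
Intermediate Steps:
Function('f')(q, z) = Add(z, Mul(-1, q, z)) (Function('f')(q, z) = Add(Mul(Mul(-1, q), z), z) = Add(Mul(-1, q, z), z) = Add(z, Mul(-1, q, z)))
Function('M')(T) = Mul(-212, Pow(T, -1))
Pow(Add(Function('M')(-73), Function('f')(-62, -208)), Rational(1, 2)) = Pow(Add(Mul(-212, Pow(-73, -1)), Mul(-208, Add(1, Mul(-1, -62)))), Rational(1, 2)) = Pow(Add(Mul(-212, Rational(-1, 73)), Mul(-208, Add(1, 62))), Rational(1, 2)) = Pow(Add(Rational(212, 73), Mul(-208, 63)), Rational(1, 2)) = Pow(Add(Rational(212, 73), -13104), Rational(1, 2)) = Pow(Rational(-956380, 73), Rational(1, 2)) = Mul(Rational(2, 73), I, Pow(17453935, Rational(1, 2)))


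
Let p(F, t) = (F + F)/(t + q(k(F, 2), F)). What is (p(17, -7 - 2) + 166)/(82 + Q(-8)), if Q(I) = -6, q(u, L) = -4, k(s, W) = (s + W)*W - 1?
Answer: 531/247 ≈ 2.1498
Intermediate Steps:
k(s, W) = -1 + W*(W + s) (k(s, W) = (W + s)*W - 1 = W*(W + s) - 1 = -1 + W*(W + s))
p(F, t) = 2*F/(-4 + t) (p(F, t) = (F + F)/(t - 4) = (2*F)/(-4 + t) = 2*F/(-4 + t))
(p(17, -7 - 2) + 166)/(82 + Q(-8)) = (2*17/(-4 + (-7 - 2)) + 166)/(82 - 6) = (2*17/(-4 - 9) + 166)/76 = (2*17/(-13) + 166)*(1/76) = (2*17*(-1/13) + 166)*(1/76) = (-34/13 + 166)*(1/76) = (2124/13)*(1/76) = 531/247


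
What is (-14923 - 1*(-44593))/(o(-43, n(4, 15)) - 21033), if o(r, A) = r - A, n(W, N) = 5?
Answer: -9890/7027 ≈ -1.4074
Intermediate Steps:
(-14923 - 1*(-44593))/(o(-43, n(4, 15)) - 21033) = (-14923 - 1*(-44593))/((-43 - 1*5) - 21033) = (-14923 + 44593)/((-43 - 5) - 21033) = 29670/(-48 - 21033) = 29670/(-21081) = 29670*(-1/21081) = -9890/7027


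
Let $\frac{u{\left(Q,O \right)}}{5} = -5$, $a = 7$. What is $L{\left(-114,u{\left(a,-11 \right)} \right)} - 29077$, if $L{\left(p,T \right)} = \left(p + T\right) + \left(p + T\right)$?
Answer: $-29355$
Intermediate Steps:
$u{\left(Q,O \right)} = -25$ ($u{\left(Q,O \right)} = 5 \left(-5\right) = -25$)
$L{\left(p,T \right)} = 2 T + 2 p$ ($L{\left(p,T \right)} = \left(T + p\right) + \left(T + p\right) = 2 T + 2 p$)
$L{\left(-114,u{\left(a,-11 \right)} \right)} - 29077 = \left(2 \left(-25\right) + 2 \left(-114\right)\right) - 29077 = \left(-50 - 228\right) - 29077 = -278 - 29077 = -29355$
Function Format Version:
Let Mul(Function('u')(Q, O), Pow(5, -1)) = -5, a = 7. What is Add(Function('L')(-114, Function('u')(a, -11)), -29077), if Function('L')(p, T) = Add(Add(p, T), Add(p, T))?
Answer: -29355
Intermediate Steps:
Function('u')(Q, O) = -25 (Function('u')(Q, O) = Mul(5, -5) = -25)
Function('L')(p, T) = Add(Mul(2, T), Mul(2, p)) (Function('L')(p, T) = Add(Add(T, p), Add(T, p)) = Add(Mul(2, T), Mul(2, p)))
Add(Function('L')(-114, Function('u')(a, -11)), -29077) = Add(Add(Mul(2, -25), Mul(2, -114)), -29077) = Add(Add(-50, -228), -29077) = Add(-278, -29077) = -29355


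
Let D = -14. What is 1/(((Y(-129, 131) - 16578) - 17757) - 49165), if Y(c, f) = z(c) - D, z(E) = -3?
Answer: -1/83489 ≈ -1.1978e-5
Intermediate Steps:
Y(c, f) = 11 (Y(c, f) = -3 - 1*(-14) = -3 + 14 = 11)
1/(((Y(-129, 131) - 16578) - 17757) - 49165) = 1/(((11 - 16578) - 17757) - 49165) = 1/((-16567 - 17757) - 49165) = 1/(-34324 - 49165) = 1/(-83489) = -1/83489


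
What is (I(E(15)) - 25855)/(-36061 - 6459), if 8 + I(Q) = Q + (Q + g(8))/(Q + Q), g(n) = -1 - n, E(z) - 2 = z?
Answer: 219689/361420 ≈ 0.60785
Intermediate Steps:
E(z) = 2 + z
I(Q) = -8 + Q + (-9 + Q)/(2*Q) (I(Q) = -8 + (Q + (Q + (-1 - 1*8))/(Q + Q)) = -8 + (Q + (Q + (-1 - 8))/((2*Q))) = -8 + (Q + (Q - 9)*(1/(2*Q))) = -8 + (Q + (-9 + Q)*(1/(2*Q))) = -8 + (Q + (-9 + Q)/(2*Q)) = -8 + Q + (-9 + Q)/(2*Q))
(I(E(15)) - 25855)/(-36061 - 6459) = ((-15/2 + (2 + 15) - 9/(2*(2 + 15))) - 25855)/(-36061 - 6459) = ((-15/2 + 17 - 9/2/17) - 25855)/(-42520) = ((-15/2 + 17 - 9/2*1/17) - 25855)*(-1/42520) = ((-15/2 + 17 - 9/34) - 25855)*(-1/42520) = (157/17 - 25855)*(-1/42520) = -439378/17*(-1/42520) = 219689/361420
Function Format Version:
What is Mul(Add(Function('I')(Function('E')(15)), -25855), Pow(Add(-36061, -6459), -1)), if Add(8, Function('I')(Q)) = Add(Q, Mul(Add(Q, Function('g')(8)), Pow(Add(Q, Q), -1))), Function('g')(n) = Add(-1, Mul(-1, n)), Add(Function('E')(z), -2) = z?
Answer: Rational(219689, 361420) ≈ 0.60785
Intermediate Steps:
Function('E')(z) = Add(2, z)
Function('I')(Q) = Add(-8, Q, Mul(Rational(1, 2), Pow(Q, -1), Add(-9, Q))) (Function('I')(Q) = Add(-8, Add(Q, Mul(Add(Q, Add(-1, Mul(-1, 8))), Pow(Add(Q, Q), -1)))) = Add(-8, Add(Q, Mul(Add(Q, Add(-1, -8)), Pow(Mul(2, Q), -1)))) = Add(-8, Add(Q, Mul(Add(Q, -9), Mul(Rational(1, 2), Pow(Q, -1))))) = Add(-8, Add(Q, Mul(Add(-9, Q), Mul(Rational(1, 2), Pow(Q, -1))))) = Add(-8, Add(Q, Mul(Rational(1, 2), Pow(Q, -1), Add(-9, Q)))) = Add(-8, Q, Mul(Rational(1, 2), Pow(Q, -1), Add(-9, Q))))
Mul(Add(Function('I')(Function('E')(15)), -25855), Pow(Add(-36061, -6459), -1)) = Mul(Add(Add(Rational(-15, 2), Add(2, 15), Mul(Rational(-9, 2), Pow(Add(2, 15), -1))), -25855), Pow(Add(-36061, -6459), -1)) = Mul(Add(Add(Rational(-15, 2), 17, Mul(Rational(-9, 2), Pow(17, -1))), -25855), Pow(-42520, -1)) = Mul(Add(Add(Rational(-15, 2), 17, Mul(Rational(-9, 2), Rational(1, 17))), -25855), Rational(-1, 42520)) = Mul(Add(Add(Rational(-15, 2), 17, Rational(-9, 34)), -25855), Rational(-1, 42520)) = Mul(Add(Rational(157, 17), -25855), Rational(-1, 42520)) = Mul(Rational(-439378, 17), Rational(-1, 42520)) = Rational(219689, 361420)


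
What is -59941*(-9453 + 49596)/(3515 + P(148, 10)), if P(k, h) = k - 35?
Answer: -2406211563/3628 ≈ -6.6323e+5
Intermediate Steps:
P(k, h) = -35 + k
-59941*(-9453 + 49596)/(3515 + P(148, 10)) = -59941*(-9453 + 49596)/(3515 + (-35 + 148)) = -59941*40143/(3515 + 113) = -59941/(3628*(1/40143)) = -59941/3628/40143 = -59941*40143/3628 = -2406211563/3628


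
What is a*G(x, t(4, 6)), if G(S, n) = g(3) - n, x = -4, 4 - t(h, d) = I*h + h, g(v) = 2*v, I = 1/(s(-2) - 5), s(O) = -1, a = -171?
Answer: -912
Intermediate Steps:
I = -⅙ (I = 1/(-1 - 5) = 1/(-6) = -⅙ ≈ -0.16667)
t(h, d) = 4 - 5*h/6 (t(h, d) = 4 - (-h/6 + h) = 4 - 5*h/6)
G(S, n) = 6 - n (G(S, n) = 2*3 - n = 6 - n)
a*G(x, t(4, 6)) = -171*(6 - (4 - ⅚*4)) = -171*(6 - (4 - 10/3)) = -171*(6 - 1*⅔) = -171*(6 - ⅔) = -171*16/3 = -912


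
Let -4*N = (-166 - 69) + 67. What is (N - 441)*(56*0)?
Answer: 0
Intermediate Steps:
N = 42 (N = -((-166 - 69) + 67)/4 = -(-235 + 67)/4 = -¼*(-168) = 42)
(N - 441)*(56*0) = (42 - 441)*(56*0) = -399*0 = 0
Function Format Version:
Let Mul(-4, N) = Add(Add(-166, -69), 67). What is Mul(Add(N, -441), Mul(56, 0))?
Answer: 0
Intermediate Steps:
N = 42 (N = Mul(Rational(-1, 4), Add(Add(-166, -69), 67)) = Mul(Rational(-1, 4), Add(-235, 67)) = Mul(Rational(-1, 4), -168) = 42)
Mul(Add(N, -441), Mul(56, 0)) = Mul(Add(42, -441), Mul(56, 0)) = Mul(-399, 0) = 0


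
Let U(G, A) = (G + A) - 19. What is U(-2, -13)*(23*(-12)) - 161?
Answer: 9223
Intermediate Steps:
U(G, A) = -19 + A + G (U(G, A) = (A + G) - 19 = -19 + A + G)
U(-2, -13)*(23*(-12)) - 161 = (-19 - 13 - 2)*(23*(-12)) - 161 = -34*(-276) - 161 = 9384 - 161 = 9223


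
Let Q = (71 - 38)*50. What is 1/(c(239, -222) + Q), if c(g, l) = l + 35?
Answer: 1/1463 ≈ 0.00068353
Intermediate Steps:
c(g, l) = 35 + l
Q = 1650 (Q = 33*50 = 1650)
1/(c(239, -222) + Q) = 1/((35 - 222) + 1650) = 1/(-187 + 1650) = 1/1463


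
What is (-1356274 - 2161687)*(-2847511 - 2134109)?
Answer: 17525144876820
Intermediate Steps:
(-1356274 - 2161687)*(-2847511 - 2134109) = -3517961*(-4981620) = 17525144876820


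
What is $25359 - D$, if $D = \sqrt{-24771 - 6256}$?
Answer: $25359 - i \sqrt{31027} \approx 25359.0 - 176.14 i$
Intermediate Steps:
$D = i \sqrt{31027}$ ($D = \sqrt{-31027} = i \sqrt{31027} \approx 176.14 i$)
$25359 - D = 25359 - i \sqrt{31027}$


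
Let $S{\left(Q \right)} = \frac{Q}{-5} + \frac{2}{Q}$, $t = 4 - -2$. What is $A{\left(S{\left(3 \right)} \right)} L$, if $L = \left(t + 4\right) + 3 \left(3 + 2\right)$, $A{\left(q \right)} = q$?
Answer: $\frac{5}{3} \approx 1.6667$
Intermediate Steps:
$t = 6$ ($t = 4 + 2 = 6$)
$S{\left(Q \right)} = \frac{2}{Q} - \frac{Q}{5}$ ($S{\left(Q \right)} = Q \left(- \frac{1}{5}\right) + \frac{2}{Q} = - \frac{Q}{5} + \frac{2}{Q} = \frac{2}{Q} - \frac{Q}{5}$)
$L = 25$ ($L = \left(6 + 4\right) + 3 \left(3 + 2\right) = 10 + 3 \cdot 5 = 10 + 15 = 25$)
$A{\left(S{\left(3 \right)} \right)} L = \left(\frac{2}{3} - \frac{3}{5}\right) 25 = \frac{1}{15} \cdot 25 = \frac{5}{3}$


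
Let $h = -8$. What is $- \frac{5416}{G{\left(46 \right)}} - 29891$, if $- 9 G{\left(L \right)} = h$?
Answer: $-35984$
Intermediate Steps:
$G{\left(L \right)} = \frac{8}{9}$ ($G{\left(L \right)} = \left(- \frac{1}{9}\right) \left(-8\right) = \frac{8}{9}$)
$- \frac{5416}{G{\left(46 \right)}} - 29891 = - \frac{5416}{\frac{8}{9}} - 29891 = \left(-5416\right) \frac{9}{8} - 29891 = -6093 - 29891 = -35984$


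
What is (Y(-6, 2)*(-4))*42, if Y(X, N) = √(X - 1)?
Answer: -168*I*√7 ≈ -444.49*I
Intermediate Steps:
Y(X, N) = √(-1 + X)
(Y(-6, 2)*(-4))*42 = (√(-1 - 6)*(-4))*42 = (√(-7)*(-4))*42 = ((I*√7)*(-4))*42 = -4*I*√7*42 = -168*I*√7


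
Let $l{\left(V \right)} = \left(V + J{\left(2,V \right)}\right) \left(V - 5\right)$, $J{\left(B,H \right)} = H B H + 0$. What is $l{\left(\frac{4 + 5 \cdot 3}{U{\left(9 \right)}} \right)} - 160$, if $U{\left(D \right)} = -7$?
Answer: $- \frac{86686}{343} \approx -252.73$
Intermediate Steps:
$J{\left(B,H \right)} = B H^{2}$ ($J{\left(B,H \right)} = B H H + 0 = B H^{2} + 0 = B H^{2}$)
$l{\left(V \right)} = \left(-5 + V\right) \left(V + 2 V^{2}\right)$ ($l{\left(V \right)} = \left(V + 2 V^{2}\right) \left(V - 5\right) = \left(V + 2 V^{2}\right) \left(-5 + V\right) = \left(-5 + V\right) \left(V + 2 V^{2}\right)$)
$l{\left(\frac{4 + 5 \cdot 3}{U{\left(9 \right)}} \right)} - 160 = \frac{4 + 5 \cdot 3}{-7} \left(-5 - 9 \frac{4 + 5 \cdot 3}{-7} + 2 \left(\frac{4 + 5 \cdot 3}{-7}\right)^{2}\right) - 160 = \left(4 + 15\right) \left(- \frac{1}{7}\right) \left(-5 - 9 \left(4 + 15\right) \left(- \frac{1}{7}\right) + 2 \left(\left(4 + 15\right) \left(- \frac{1}{7}\right)\right)^{2}\right) - 160 = 19 \left(- \frac{1}{7}\right) \left(-5 - 9 \cdot 19 \left(- \frac{1}{7}\right) + 2 \left(19 \left(- \frac{1}{7}\right)\right)^{2}\right) - 160 = - \frac{19 \left(-5 - - \frac{171}{7} + 2 \left(- \frac{19}{7}\right)^{2}\right)}{7} - 160 = - \frac{19 \left(-5 + \frac{171}{7} + 2 \cdot \frac{361}{49}\right)}{7} - 160 = - \frac{19 \left(-5 + \frac{171}{7} + \frac{722}{49}\right)}{7} - 160 = \left(- \frac{19}{7}\right) \frac{1674}{49} - 160 = - \frac{31806}{343} - 160 = - \frac{86686}{343}$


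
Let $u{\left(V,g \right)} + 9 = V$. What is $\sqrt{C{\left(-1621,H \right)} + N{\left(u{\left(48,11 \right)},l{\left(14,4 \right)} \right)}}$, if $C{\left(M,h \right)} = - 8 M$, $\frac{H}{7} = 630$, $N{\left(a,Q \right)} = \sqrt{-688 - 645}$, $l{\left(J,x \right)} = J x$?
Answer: $\sqrt{12968 + i \sqrt{1333}} \approx 113.88 + 0.1603 i$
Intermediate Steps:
$u{\left(V,g \right)} = -9 + V$
$N{\left(a,Q \right)} = i \sqrt{1333}$ ($N{\left(a,Q \right)} = \sqrt{-1333} = i \sqrt{1333}$)
$H = 4410$ ($H = 7 \cdot 630 = 4410$)
$\sqrt{C{\left(-1621,H \right)} + N{\left(u{\left(48,11 \right)},l{\left(14,4 \right)} \right)}} = \sqrt{\left(-8\right) \left(-1621\right) + i \sqrt{1333}} = \sqrt{12968 + i \sqrt{1333}}$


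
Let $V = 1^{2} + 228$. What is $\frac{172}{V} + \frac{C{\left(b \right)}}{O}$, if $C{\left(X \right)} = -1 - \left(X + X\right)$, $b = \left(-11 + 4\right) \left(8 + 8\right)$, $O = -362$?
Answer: $\frac{11197}{82898} \approx 0.13507$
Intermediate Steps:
$b = -112$ ($b = \left(-7\right) 16 = -112$)
$C{\left(X \right)} = -1 - 2 X$
$V = 229$ ($V = 1 + 228 = 229$)
$\frac{172}{V} + \frac{C{\left(b \right)}}{O} = \frac{172}{229} + \frac{-1 - -224}{-362} = 172 \cdot \frac{1}{229} + \left(-1 + 224\right) \left(- \frac{1}{362}\right) = \frac{172}{229} + 223 \left(- \frac{1}{362}\right) = \frac{172}{229} - \frac{223}{362} = \frac{11197}{82898}$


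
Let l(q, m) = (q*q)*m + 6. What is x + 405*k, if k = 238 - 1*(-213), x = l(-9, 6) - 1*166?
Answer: 182981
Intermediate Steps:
l(q, m) = 6 + m*q**2 (l(q, m) = q**2*m + 6 = m*q**2 + 6 = 6 + m*q**2)
x = 326 (x = (6 + 6*(-9)**2) - 1*166 = (6 + 6*81) - 166 = (6 + 486) - 166 = 492 - 166 = 326)
k = 451 (k = 238 + 213 = 451)
x + 405*k = 326 + 405*451 = 326 + 182655 = 182981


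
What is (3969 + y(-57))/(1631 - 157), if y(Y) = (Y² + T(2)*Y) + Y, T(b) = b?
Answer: 7047/1474 ≈ 4.7809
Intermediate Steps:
y(Y) = Y² + 3*Y (y(Y) = (Y² + 2*Y) + Y = Y² + 3*Y)
(3969 + y(-57))/(1631 - 157) = (3969 - 57*(3 - 57))/(1631 - 157) = (3969 - 57*(-54))/1474 = (3969 + 3078)*(1/1474) = 7047*(1/1474) = 7047/1474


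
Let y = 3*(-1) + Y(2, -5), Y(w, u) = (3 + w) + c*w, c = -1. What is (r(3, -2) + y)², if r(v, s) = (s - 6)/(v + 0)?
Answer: 64/9 ≈ 7.1111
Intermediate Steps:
Y(w, u) = 3 (Y(w, u) = (3 + w) - w = 3)
y = 0 (y = 3*(-1) + 3 = -3 + 3 = 0)
r(v, s) = (-6 + s)/v
(r(3, -2) + y)² = ((-6 - 2)/3 + 0)² = ((⅓)*(-8) + 0)² = (-8/3 + 0)² = (-8/3)² = 64/9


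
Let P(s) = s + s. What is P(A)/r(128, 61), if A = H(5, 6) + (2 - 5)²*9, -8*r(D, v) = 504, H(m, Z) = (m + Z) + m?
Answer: -194/63 ≈ -3.0794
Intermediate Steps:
H(m, Z) = Z + 2*m (H(m, Z) = (Z + m) + m = Z + 2*m)
r(D, v) = -63 (r(D, v) = -⅛*504 = -63)
A = 97 (A = (6 + 2*5) + (2 - 5)²*9 = (6 + 10) + (-3)²*9 = 16 + 9*9 = 16 + 81 = 97)
P(s) = 2*s
P(A)/r(128, 61) = (2*97)/(-63) = 194*(-1/63) = -194/63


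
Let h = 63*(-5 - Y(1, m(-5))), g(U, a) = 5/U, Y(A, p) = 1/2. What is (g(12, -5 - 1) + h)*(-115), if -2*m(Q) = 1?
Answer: 477595/12 ≈ 39800.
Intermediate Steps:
m(Q) = -½ (m(Q) = -½*1 = -½)
Y(A, p) = ½
h = -693/2 (h = 63*(-5 - 1*½) = 63*(-5 - ½) = 63*(-11/2) = -693/2 ≈ -346.50)
(g(12, -5 - 1) + h)*(-115) = (5/12 - 693/2)*(-115) = -4153/12*(-115) = 477595/12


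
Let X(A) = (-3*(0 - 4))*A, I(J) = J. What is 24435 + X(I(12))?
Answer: 24579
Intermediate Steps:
X(A) = 12*A (X(A) = (-3*(-4))*A = 12*A)
24435 + X(I(12)) = 24435 + 12*12 = 24435 + 144 = 24579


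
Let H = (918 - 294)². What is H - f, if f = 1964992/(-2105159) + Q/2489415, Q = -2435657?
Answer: 2040579488619365503/5240614391985 ≈ 3.8938e+5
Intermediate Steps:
f = -10019125814143/5240614391985 (f = 1964992/(-2105159) - 2435657/2489415 = 1964992*(-1/2105159) - 2435657*1/2489415 = -1964992/2105159 - 2435657/2489415 = -10019125814143/5240614391985 ≈ -1.9118)
H = 389376 (H = 624² = 389376)
H - f = 389376 - 1*(-10019125814143/5240614391985) = 389376 + 10019125814143/5240614391985 = 2040579488619365503/5240614391985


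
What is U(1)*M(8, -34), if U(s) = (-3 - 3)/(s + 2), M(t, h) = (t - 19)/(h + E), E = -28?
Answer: -11/31 ≈ -0.35484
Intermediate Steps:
M(t, h) = (-19 + t)/(-28 + h) (M(t, h) = (t - 19)/(h - 28) = (-19 + t)/(-28 + h))
U(s) = -6/(2 + s)
U(1)*M(8, -34) = (-6/(2 + 1))*((-19 + 8)/(-28 - 34)) = (-6/3)*(-11/(-62)) = (-6*⅓)*(-1/62*(-11)) = -2*11/62 = -11/31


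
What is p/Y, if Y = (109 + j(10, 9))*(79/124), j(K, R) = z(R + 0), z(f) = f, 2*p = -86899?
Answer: -2693869/4661 ≈ -577.96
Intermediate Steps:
p = -86899/2 (p = (½)*(-86899) = -86899/2 ≈ -43450.)
j(K, R) = R (j(K, R) = R + 0 = R)
Y = 4661/62 (Y = (109 + 9)*(79/124) = 118*(79*(1/124)) = 118*(79/124) = 4661/62 ≈ 75.177)
p/Y = -86899/(2*4661/62) = -86899/2*62/4661 = -2693869/4661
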